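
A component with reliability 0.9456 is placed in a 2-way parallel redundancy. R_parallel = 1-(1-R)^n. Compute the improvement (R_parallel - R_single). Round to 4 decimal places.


R_single = 0.9456, n = 2
1 - R_single = 0.0544
(1 - R_single)^n = 0.0544^2 = 0.003
R_parallel = 1 - 0.003 = 0.997
Improvement = 0.997 - 0.9456
Improvement = 0.0514

0.0514


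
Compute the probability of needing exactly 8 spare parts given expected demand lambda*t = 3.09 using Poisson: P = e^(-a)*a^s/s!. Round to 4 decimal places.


a = 3.09, s = 8
e^(-a) = e^(-3.09) = 0.0455
a^s = 3.09^8 = 8311.2785
s! = 40320
P = 0.0455 * 8311.2785 / 40320
P = 0.0094

0.0094


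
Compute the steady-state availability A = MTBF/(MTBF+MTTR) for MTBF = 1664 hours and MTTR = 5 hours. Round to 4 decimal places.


MTBF = 1664
MTTR = 5
MTBF + MTTR = 1669
A = 1664 / 1669
A = 0.997

0.997


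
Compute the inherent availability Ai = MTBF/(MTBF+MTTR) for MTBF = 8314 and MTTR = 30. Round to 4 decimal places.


MTBF = 8314
MTTR = 30
MTBF + MTTR = 8344
Ai = 8314 / 8344
Ai = 0.9964

0.9964


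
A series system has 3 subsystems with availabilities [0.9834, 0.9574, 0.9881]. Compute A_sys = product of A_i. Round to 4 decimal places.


Subsystems: [0.9834, 0.9574, 0.9881]
After subsystem 1 (A=0.9834): product = 0.9834
After subsystem 2 (A=0.9574): product = 0.9415
After subsystem 3 (A=0.9881): product = 0.9303
A_sys = 0.9303

0.9303


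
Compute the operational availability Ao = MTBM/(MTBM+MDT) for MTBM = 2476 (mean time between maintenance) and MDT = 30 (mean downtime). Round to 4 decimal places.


MTBM = 2476
MDT = 30
MTBM + MDT = 2506
Ao = 2476 / 2506
Ao = 0.988

0.988


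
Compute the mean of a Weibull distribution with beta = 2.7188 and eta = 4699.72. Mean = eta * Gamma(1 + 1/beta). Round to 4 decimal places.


beta = 2.7188, eta = 4699.72
1/beta = 0.3678
1 + 1/beta = 1.3678
Gamma(1.3678) = 0.8895
Mean = 4699.72 * 0.8895
Mean = 4180.383

4180.383


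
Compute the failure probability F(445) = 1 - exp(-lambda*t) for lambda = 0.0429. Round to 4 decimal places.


lambda = 0.0429, t = 445
lambda * t = 19.0905
exp(-19.0905) = 0.0
F(t) = 1 - 0.0
F(t) = 1.0

1.0


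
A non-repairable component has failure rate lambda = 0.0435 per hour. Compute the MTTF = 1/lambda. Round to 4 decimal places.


lambda = 0.0435
MTTF = 1 / 0.0435
MTTF = 22.9885

22.9885


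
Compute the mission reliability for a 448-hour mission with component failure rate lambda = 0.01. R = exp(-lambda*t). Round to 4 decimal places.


lambda = 0.01
mission_time = 448
lambda * t = 0.01 * 448 = 4.48
R = exp(-4.48)
R = 0.0113

0.0113


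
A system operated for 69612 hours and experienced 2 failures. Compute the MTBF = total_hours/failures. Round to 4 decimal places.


total_hours = 69612
failures = 2
MTBF = 69612 / 2
MTBF = 34806.0

34806.0


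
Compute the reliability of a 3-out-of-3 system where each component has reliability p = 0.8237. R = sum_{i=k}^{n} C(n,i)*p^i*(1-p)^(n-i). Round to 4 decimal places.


k = 3, n = 3, p = 0.8237
i=3: C(3,3)=1 * 0.8237^3 * 0.1763^0 = 0.5589
R = sum of terms = 0.5589

0.5589


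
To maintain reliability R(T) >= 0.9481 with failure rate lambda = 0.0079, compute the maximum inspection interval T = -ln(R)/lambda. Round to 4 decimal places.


R_target = 0.9481
lambda = 0.0079
-ln(0.9481) = 0.0533
T = 0.0533 / 0.0079
T = 6.7462

6.7462


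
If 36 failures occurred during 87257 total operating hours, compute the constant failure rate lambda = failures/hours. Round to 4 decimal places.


failures = 36
total_hours = 87257
lambda = 36 / 87257
lambda = 0.0004

0.0004


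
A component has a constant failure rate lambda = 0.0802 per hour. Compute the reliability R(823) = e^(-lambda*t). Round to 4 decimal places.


lambda = 0.0802
t = 823
lambda * t = 66.0046
R(t) = e^(-66.0046)
R(t) = 0.0

0.0


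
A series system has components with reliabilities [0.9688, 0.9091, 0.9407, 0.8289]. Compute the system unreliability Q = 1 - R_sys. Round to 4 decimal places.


Components: [0.9688, 0.9091, 0.9407, 0.8289]
After component 1: product = 0.9688
After component 2: product = 0.8807
After component 3: product = 0.8285
After component 4: product = 0.6868
R_sys = 0.6868
Q = 1 - 0.6868 = 0.3132

0.3132


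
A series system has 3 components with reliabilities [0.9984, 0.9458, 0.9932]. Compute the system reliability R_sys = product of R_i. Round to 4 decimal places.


Components: [0.9984, 0.9458, 0.9932]
After component 1 (R=0.9984): product = 0.9984
After component 2 (R=0.9458): product = 0.9443
After component 3 (R=0.9932): product = 0.9379
R_sys = 0.9379

0.9379


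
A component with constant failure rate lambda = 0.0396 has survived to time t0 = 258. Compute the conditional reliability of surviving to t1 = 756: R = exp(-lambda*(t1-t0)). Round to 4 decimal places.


lambda = 0.0396
t0 = 258, t1 = 756
t1 - t0 = 498
lambda * (t1-t0) = 0.0396 * 498 = 19.7208
R = exp(-19.7208)
R = 0.0

0.0


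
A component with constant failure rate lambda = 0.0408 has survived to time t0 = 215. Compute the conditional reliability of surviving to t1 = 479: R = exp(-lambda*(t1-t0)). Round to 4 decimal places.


lambda = 0.0408
t0 = 215, t1 = 479
t1 - t0 = 264
lambda * (t1-t0) = 0.0408 * 264 = 10.7712
R = exp(-10.7712)
R = 0.0

0.0


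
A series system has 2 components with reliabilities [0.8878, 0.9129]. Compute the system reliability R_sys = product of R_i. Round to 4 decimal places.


Components: [0.8878, 0.9129]
After component 1 (R=0.8878): product = 0.8878
After component 2 (R=0.9129): product = 0.8105
R_sys = 0.8105

0.8105


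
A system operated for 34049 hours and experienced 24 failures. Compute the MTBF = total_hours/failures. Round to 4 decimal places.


total_hours = 34049
failures = 24
MTBF = 34049 / 24
MTBF = 1418.7083

1418.7083


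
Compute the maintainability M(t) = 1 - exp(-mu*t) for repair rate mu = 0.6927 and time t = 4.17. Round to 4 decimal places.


mu = 0.6927, t = 4.17
mu * t = 0.6927 * 4.17 = 2.8886
exp(-2.8886) = 0.0557
M(t) = 1 - 0.0557
M(t) = 0.9443

0.9443


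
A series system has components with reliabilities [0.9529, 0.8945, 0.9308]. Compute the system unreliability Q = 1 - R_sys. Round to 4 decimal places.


Components: [0.9529, 0.8945, 0.9308]
After component 1: product = 0.9529
After component 2: product = 0.8524
After component 3: product = 0.7934
R_sys = 0.7934
Q = 1 - 0.7934 = 0.2066

0.2066


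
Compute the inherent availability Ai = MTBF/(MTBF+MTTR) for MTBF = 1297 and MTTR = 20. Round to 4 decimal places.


MTBF = 1297
MTTR = 20
MTBF + MTTR = 1317
Ai = 1297 / 1317
Ai = 0.9848

0.9848


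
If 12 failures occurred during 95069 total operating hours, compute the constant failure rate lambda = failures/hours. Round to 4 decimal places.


failures = 12
total_hours = 95069
lambda = 12 / 95069
lambda = 0.0001

0.0001


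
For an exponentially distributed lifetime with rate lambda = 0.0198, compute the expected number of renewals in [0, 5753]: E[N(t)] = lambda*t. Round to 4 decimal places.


lambda = 0.0198
t = 5753
E[N(t)] = lambda * t
E[N(t)] = 0.0198 * 5753
E[N(t)] = 113.9094

113.9094


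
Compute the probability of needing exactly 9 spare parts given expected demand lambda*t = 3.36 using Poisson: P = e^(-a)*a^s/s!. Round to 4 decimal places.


a = 3.36, s = 9
e^(-a) = e^(-3.36) = 0.0347
a^s = 3.36^9 = 54582.5092
s! = 362880
P = 0.0347 * 54582.5092 / 362880
P = 0.0052

0.0052


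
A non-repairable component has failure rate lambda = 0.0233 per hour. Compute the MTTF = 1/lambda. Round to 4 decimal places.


lambda = 0.0233
MTTF = 1 / 0.0233
MTTF = 42.9185

42.9185


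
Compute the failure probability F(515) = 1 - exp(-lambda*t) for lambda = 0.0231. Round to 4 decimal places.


lambda = 0.0231, t = 515
lambda * t = 11.8965
exp(-11.8965) = 0.0
F(t) = 1 - 0.0
F(t) = 1.0

1.0


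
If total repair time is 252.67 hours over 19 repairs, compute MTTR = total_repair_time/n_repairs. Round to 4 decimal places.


total_repair_time = 252.67
n_repairs = 19
MTTR = 252.67 / 19
MTTR = 13.2984

13.2984


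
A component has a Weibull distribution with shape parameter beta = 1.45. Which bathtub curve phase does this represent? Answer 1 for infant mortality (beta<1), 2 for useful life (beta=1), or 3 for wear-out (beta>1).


beta = 1.45
Compare beta to 1:
beta < 1 => infant mortality (phase 1)
beta = 1 => useful life (phase 2)
beta > 1 => wear-out (phase 3)
Since beta = 1.45, this is wear-out (increasing failure rate)
Phase = 3

3


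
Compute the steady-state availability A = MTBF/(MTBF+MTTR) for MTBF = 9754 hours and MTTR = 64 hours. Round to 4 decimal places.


MTBF = 9754
MTTR = 64
MTBF + MTTR = 9818
A = 9754 / 9818
A = 0.9935

0.9935


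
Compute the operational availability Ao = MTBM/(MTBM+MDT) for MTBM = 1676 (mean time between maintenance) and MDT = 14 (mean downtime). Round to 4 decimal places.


MTBM = 1676
MDT = 14
MTBM + MDT = 1690
Ao = 1676 / 1690
Ao = 0.9917

0.9917


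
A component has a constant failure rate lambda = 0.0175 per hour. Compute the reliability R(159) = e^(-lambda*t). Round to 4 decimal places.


lambda = 0.0175
t = 159
lambda * t = 2.7825
R(t) = e^(-2.7825)
R(t) = 0.0619

0.0619


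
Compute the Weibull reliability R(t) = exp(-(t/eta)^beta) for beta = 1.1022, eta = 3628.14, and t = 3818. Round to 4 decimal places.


beta = 1.1022, eta = 3628.14, t = 3818
t/eta = 3818 / 3628.14 = 1.0523
(t/eta)^beta = 1.0523^1.1022 = 1.0578
R(t) = exp(-1.0578)
R(t) = 0.3472

0.3472


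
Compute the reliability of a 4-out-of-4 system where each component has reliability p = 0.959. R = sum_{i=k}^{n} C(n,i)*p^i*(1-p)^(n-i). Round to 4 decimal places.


k = 4, n = 4, p = 0.959
i=4: C(4,4)=1 * 0.959^4 * 0.041^0 = 0.8458
R = sum of terms = 0.8458

0.8458


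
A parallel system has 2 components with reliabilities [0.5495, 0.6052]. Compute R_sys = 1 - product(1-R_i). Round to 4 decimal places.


Components: [0.5495, 0.6052]
(1 - 0.5495) = 0.4505, running product = 0.4505
(1 - 0.6052) = 0.3948, running product = 0.1779
Product of (1-R_i) = 0.1779
R_sys = 1 - 0.1779 = 0.8221

0.8221


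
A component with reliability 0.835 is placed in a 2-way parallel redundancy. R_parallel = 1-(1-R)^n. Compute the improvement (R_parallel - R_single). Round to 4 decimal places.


R_single = 0.835, n = 2
1 - R_single = 0.165
(1 - R_single)^n = 0.165^2 = 0.0272
R_parallel = 1 - 0.0272 = 0.9728
Improvement = 0.9728 - 0.835
Improvement = 0.1378

0.1378


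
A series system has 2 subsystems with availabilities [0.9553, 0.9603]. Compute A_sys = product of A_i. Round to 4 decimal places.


Subsystems: [0.9553, 0.9603]
After subsystem 1 (A=0.9553): product = 0.9553
After subsystem 2 (A=0.9603): product = 0.9174
A_sys = 0.9174

0.9174


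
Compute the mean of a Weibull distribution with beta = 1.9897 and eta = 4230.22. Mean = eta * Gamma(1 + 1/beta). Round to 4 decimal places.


beta = 1.9897, eta = 4230.22
1/beta = 0.5026
1 + 1/beta = 1.5026
Gamma(1.5026) = 0.8863
Mean = 4230.22 * 0.8863
Mean = 3749.3007

3749.3007


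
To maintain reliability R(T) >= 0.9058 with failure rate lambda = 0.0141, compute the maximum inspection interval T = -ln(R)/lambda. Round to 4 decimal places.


R_target = 0.9058
lambda = 0.0141
-ln(0.9058) = 0.0989
T = 0.0989 / 0.0141
T = 7.0168

7.0168


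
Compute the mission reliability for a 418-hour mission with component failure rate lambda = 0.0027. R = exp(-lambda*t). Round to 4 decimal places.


lambda = 0.0027
mission_time = 418
lambda * t = 0.0027 * 418 = 1.1286
R = exp(-1.1286)
R = 0.3235

0.3235


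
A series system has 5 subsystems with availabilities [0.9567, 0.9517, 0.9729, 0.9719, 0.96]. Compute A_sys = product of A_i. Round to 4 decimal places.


Subsystems: [0.9567, 0.9517, 0.9729, 0.9719, 0.96]
After subsystem 1 (A=0.9567): product = 0.9567
After subsystem 2 (A=0.9517): product = 0.9105
After subsystem 3 (A=0.9729): product = 0.8858
After subsystem 4 (A=0.9719): product = 0.8609
After subsystem 5 (A=0.96): product = 0.8265
A_sys = 0.8265

0.8265


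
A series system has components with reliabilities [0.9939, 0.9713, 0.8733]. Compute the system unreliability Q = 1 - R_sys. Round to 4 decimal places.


Components: [0.9939, 0.9713, 0.8733]
After component 1: product = 0.9939
After component 2: product = 0.9654
After component 3: product = 0.8431
R_sys = 0.8431
Q = 1 - 0.8431 = 0.1569

0.1569


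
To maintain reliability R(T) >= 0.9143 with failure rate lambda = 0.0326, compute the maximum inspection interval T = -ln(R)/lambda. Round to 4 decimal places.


R_target = 0.9143
lambda = 0.0326
-ln(0.9143) = 0.0896
T = 0.0896 / 0.0326
T = 2.7484

2.7484


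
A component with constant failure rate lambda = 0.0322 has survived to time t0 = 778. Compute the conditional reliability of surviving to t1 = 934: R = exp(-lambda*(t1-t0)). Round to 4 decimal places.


lambda = 0.0322
t0 = 778, t1 = 934
t1 - t0 = 156
lambda * (t1-t0) = 0.0322 * 156 = 5.0232
R = exp(-5.0232)
R = 0.0066

0.0066


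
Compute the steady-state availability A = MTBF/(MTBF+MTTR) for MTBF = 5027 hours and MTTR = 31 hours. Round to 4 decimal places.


MTBF = 5027
MTTR = 31
MTBF + MTTR = 5058
A = 5027 / 5058
A = 0.9939

0.9939


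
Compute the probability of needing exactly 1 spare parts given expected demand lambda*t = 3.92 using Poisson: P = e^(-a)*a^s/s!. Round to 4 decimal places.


a = 3.92, s = 1
e^(-a) = e^(-3.92) = 0.0198
a^s = 3.92^1 = 3.92
s! = 1
P = 0.0198 * 3.92 / 1
P = 0.0778

0.0778


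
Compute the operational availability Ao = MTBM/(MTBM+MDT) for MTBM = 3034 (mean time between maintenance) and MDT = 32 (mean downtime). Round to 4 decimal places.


MTBM = 3034
MDT = 32
MTBM + MDT = 3066
Ao = 3034 / 3066
Ao = 0.9896

0.9896


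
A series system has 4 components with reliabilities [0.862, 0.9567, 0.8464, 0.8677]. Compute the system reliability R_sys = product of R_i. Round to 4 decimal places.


Components: [0.862, 0.9567, 0.8464, 0.8677]
After component 1 (R=0.862): product = 0.862
After component 2 (R=0.9567): product = 0.8247
After component 3 (R=0.8464): product = 0.698
After component 4 (R=0.8677): product = 0.6057
R_sys = 0.6057

0.6057


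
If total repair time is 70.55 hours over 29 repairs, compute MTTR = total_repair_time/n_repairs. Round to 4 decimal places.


total_repair_time = 70.55
n_repairs = 29
MTTR = 70.55 / 29
MTTR = 2.4328

2.4328


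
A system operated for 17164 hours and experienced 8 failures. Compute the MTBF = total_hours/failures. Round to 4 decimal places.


total_hours = 17164
failures = 8
MTBF = 17164 / 8
MTBF = 2145.5

2145.5


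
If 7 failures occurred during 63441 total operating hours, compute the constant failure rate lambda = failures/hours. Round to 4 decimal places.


failures = 7
total_hours = 63441
lambda = 7 / 63441
lambda = 0.0001

0.0001


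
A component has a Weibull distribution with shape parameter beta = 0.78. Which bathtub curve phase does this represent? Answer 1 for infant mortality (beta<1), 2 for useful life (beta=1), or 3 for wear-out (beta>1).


beta = 0.78
Compare beta to 1:
beta < 1 => infant mortality (phase 1)
beta = 1 => useful life (phase 2)
beta > 1 => wear-out (phase 3)
Since beta = 0.78, this is infant mortality (decreasing failure rate)
Phase = 1

1


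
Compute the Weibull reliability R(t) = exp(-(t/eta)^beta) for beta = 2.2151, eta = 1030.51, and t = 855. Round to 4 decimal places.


beta = 2.2151, eta = 1030.51, t = 855
t/eta = 855 / 1030.51 = 0.8297
(t/eta)^beta = 0.8297^2.2151 = 0.6613
R(t) = exp(-0.6613)
R(t) = 0.5162

0.5162


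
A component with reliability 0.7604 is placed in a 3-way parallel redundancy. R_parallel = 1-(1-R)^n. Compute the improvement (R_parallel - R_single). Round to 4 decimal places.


R_single = 0.7604, n = 3
1 - R_single = 0.2396
(1 - R_single)^n = 0.2396^3 = 0.0138
R_parallel = 1 - 0.0138 = 0.9862
Improvement = 0.9862 - 0.7604
Improvement = 0.2258

0.2258


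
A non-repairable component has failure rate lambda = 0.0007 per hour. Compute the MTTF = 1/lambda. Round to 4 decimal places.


lambda = 0.0007
MTTF = 1 / 0.0007
MTTF = 1428.5714

1428.5714


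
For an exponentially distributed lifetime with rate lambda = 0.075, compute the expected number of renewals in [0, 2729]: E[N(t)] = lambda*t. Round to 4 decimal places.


lambda = 0.075
t = 2729
E[N(t)] = lambda * t
E[N(t)] = 0.075 * 2729
E[N(t)] = 204.675

204.675


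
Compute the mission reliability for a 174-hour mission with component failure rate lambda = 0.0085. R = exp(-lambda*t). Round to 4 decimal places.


lambda = 0.0085
mission_time = 174
lambda * t = 0.0085 * 174 = 1.479
R = exp(-1.479)
R = 0.2279

0.2279


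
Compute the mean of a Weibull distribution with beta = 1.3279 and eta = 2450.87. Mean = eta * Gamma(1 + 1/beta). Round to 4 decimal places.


beta = 1.3279, eta = 2450.87
1/beta = 0.7531
1 + 1/beta = 1.7531
Gamma(1.7531) = 0.9198
Mean = 2450.87 * 0.9198
Mean = 2254.2222

2254.2222


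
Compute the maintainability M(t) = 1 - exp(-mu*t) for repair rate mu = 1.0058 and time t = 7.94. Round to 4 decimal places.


mu = 1.0058, t = 7.94
mu * t = 1.0058 * 7.94 = 7.9861
exp(-7.9861) = 0.0003
M(t) = 1 - 0.0003
M(t) = 0.9997

0.9997


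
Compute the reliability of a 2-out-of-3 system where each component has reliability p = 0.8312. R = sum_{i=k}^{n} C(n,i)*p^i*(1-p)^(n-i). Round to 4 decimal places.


k = 2, n = 3, p = 0.8312
i=2: C(3,2)=3 * 0.8312^2 * 0.1688^1 = 0.3499
i=3: C(3,3)=1 * 0.8312^3 * 0.1688^0 = 0.5743
R = sum of terms = 0.9241

0.9241


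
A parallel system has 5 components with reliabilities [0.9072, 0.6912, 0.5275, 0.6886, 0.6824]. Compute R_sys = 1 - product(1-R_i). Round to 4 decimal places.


Components: [0.9072, 0.6912, 0.5275, 0.6886, 0.6824]
(1 - 0.9072) = 0.0928, running product = 0.0928
(1 - 0.6912) = 0.3088, running product = 0.0287
(1 - 0.5275) = 0.4725, running product = 0.0135
(1 - 0.6886) = 0.3114, running product = 0.0042
(1 - 0.6824) = 0.3176, running product = 0.0013
Product of (1-R_i) = 0.0013
R_sys = 1 - 0.0013 = 0.9987

0.9987


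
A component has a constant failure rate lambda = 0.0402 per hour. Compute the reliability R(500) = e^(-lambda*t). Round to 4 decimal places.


lambda = 0.0402
t = 500
lambda * t = 20.1
R(t) = e^(-20.1)
R(t) = 0.0

0.0


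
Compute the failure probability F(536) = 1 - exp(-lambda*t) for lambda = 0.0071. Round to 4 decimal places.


lambda = 0.0071, t = 536
lambda * t = 3.8056
exp(-3.8056) = 0.0222
F(t) = 1 - 0.0222
F(t) = 0.9778

0.9778


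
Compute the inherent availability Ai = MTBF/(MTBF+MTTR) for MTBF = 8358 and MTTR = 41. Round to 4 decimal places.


MTBF = 8358
MTTR = 41
MTBF + MTTR = 8399
Ai = 8358 / 8399
Ai = 0.9951

0.9951


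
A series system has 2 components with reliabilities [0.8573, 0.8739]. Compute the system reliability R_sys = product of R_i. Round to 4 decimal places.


Components: [0.8573, 0.8739]
After component 1 (R=0.8573): product = 0.8573
After component 2 (R=0.8739): product = 0.7492
R_sys = 0.7492

0.7492


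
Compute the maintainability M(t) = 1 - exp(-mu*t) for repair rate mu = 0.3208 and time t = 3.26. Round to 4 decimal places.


mu = 0.3208, t = 3.26
mu * t = 0.3208 * 3.26 = 1.0458
exp(-1.0458) = 0.3514
M(t) = 1 - 0.3514
M(t) = 0.6486

0.6486


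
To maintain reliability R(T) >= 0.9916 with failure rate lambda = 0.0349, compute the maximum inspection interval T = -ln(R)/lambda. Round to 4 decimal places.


R_target = 0.9916
lambda = 0.0349
-ln(0.9916) = 0.0084
T = 0.0084 / 0.0349
T = 0.2417

0.2417


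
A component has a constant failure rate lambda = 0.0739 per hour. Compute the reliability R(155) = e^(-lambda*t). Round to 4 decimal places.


lambda = 0.0739
t = 155
lambda * t = 11.4545
R(t) = e^(-11.4545)
R(t) = 0.0

0.0


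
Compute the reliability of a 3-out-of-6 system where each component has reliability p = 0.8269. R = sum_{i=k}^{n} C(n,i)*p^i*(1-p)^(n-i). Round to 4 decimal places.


k = 3, n = 6, p = 0.8269
i=3: C(6,3)=20 * 0.8269^3 * 0.1731^3 = 0.0587
i=4: C(6,4)=15 * 0.8269^4 * 0.1731^2 = 0.2101
i=5: C(6,5)=6 * 0.8269^5 * 0.1731^1 = 0.4015
i=6: C(6,6)=1 * 0.8269^6 * 0.1731^0 = 0.3197
R = sum of terms = 0.99

0.99


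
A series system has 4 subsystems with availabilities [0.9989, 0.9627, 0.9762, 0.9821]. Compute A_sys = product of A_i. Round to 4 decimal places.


Subsystems: [0.9989, 0.9627, 0.9762, 0.9821]
After subsystem 1 (A=0.9989): product = 0.9989
After subsystem 2 (A=0.9627): product = 0.9616
After subsystem 3 (A=0.9762): product = 0.9388
After subsystem 4 (A=0.9821): product = 0.922
A_sys = 0.922

0.922


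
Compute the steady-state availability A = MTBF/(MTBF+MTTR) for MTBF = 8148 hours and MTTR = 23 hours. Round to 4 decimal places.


MTBF = 8148
MTTR = 23
MTBF + MTTR = 8171
A = 8148 / 8171
A = 0.9972

0.9972


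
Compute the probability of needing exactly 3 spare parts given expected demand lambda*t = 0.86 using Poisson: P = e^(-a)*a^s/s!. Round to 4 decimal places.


a = 0.86, s = 3
e^(-a) = e^(-0.86) = 0.4232
a^s = 0.86^3 = 0.6361
s! = 6
P = 0.4232 * 0.6361 / 6
P = 0.0449

0.0449


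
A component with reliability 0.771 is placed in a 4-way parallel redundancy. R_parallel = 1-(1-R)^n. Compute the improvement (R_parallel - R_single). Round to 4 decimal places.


R_single = 0.771, n = 4
1 - R_single = 0.229
(1 - R_single)^n = 0.229^4 = 0.0028
R_parallel = 1 - 0.0028 = 0.9972
Improvement = 0.9972 - 0.771
Improvement = 0.2262

0.2262


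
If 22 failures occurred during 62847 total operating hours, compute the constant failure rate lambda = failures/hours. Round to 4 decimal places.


failures = 22
total_hours = 62847
lambda = 22 / 62847
lambda = 0.0004

0.0004


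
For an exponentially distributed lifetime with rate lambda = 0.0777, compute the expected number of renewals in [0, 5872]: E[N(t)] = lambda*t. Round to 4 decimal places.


lambda = 0.0777
t = 5872
E[N(t)] = lambda * t
E[N(t)] = 0.0777 * 5872
E[N(t)] = 456.2544

456.2544


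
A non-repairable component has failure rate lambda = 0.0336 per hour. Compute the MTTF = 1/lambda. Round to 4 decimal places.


lambda = 0.0336
MTTF = 1 / 0.0336
MTTF = 29.7619

29.7619


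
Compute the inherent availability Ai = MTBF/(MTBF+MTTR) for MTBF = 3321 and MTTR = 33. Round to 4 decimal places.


MTBF = 3321
MTTR = 33
MTBF + MTTR = 3354
Ai = 3321 / 3354
Ai = 0.9902

0.9902


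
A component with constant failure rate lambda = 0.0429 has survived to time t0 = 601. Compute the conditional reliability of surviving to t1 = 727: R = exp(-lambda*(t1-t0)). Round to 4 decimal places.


lambda = 0.0429
t0 = 601, t1 = 727
t1 - t0 = 126
lambda * (t1-t0) = 0.0429 * 126 = 5.4054
R = exp(-5.4054)
R = 0.0045

0.0045


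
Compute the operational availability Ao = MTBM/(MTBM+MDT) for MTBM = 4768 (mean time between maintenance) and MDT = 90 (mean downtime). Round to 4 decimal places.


MTBM = 4768
MDT = 90
MTBM + MDT = 4858
Ao = 4768 / 4858
Ao = 0.9815

0.9815


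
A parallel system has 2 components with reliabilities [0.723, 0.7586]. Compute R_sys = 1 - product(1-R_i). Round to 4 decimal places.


Components: [0.723, 0.7586]
(1 - 0.723) = 0.277, running product = 0.277
(1 - 0.7586) = 0.2414, running product = 0.0669
Product of (1-R_i) = 0.0669
R_sys = 1 - 0.0669 = 0.9331

0.9331


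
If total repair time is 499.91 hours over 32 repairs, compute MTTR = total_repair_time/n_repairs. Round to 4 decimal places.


total_repair_time = 499.91
n_repairs = 32
MTTR = 499.91 / 32
MTTR = 15.6222

15.6222


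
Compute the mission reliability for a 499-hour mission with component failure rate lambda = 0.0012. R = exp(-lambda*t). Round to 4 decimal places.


lambda = 0.0012
mission_time = 499
lambda * t = 0.0012 * 499 = 0.5988
R = exp(-0.5988)
R = 0.5495

0.5495


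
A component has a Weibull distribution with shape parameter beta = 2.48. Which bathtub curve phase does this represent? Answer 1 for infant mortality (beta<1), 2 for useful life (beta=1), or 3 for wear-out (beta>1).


beta = 2.48
Compare beta to 1:
beta < 1 => infant mortality (phase 1)
beta = 1 => useful life (phase 2)
beta > 1 => wear-out (phase 3)
Since beta = 2.48, this is wear-out (increasing failure rate)
Phase = 3

3


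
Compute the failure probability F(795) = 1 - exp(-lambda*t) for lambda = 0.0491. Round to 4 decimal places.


lambda = 0.0491, t = 795
lambda * t = 39.0345
exp(-39.0345) = 0.0
F(t) = 1 - 0.0
F(t) = 1.0

1.0


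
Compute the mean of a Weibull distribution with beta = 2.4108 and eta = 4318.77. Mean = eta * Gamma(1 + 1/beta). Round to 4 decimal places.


beta = 2.4108, eta = 4318.77
1/beta = 0.4148
1 + 1/beta = 1.4148
Gamma(1.4148) = 0.8866
Mean = 4318.77 * 0.8866
Mean = 3828.8366

3828.8366


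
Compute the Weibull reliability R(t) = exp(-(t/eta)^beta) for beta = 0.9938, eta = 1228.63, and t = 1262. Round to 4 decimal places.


beta = 0.9938, eta = 1228.63, t = 1262
t/eta = 1262 / 1228.63 = 1.0272
(t/eta)^beta = 1.0272^0.9938 = 1.027
R(t) = exp(-1.027)
R(t) = 0.3581

0.3581


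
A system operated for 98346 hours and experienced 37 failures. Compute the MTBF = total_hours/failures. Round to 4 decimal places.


total_hours = 98346
failures = 37
MTBF = 98346 / 37
MTBF = 2658.0

2658.0


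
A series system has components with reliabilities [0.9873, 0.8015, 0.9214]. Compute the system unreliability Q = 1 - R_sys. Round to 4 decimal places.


Components: [0.9873, 0.8015, 0.9214]
After component 1: product = 0.9873
After component 2: product = 0.7913
After component 3: product = 0.7291
R_sys = 0.7291
Q = 1 - 0.7291 = 0.2709

0.2709


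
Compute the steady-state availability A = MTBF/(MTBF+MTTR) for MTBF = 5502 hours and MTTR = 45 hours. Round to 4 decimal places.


MTBF = 5502
MTTR = 45
MTBF + MTTR = 5547
A = 5502 / 5547
A = 0.9919

0.9919


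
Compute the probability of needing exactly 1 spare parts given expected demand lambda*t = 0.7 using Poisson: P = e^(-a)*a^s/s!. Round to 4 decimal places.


a = 0.7, s = 1
e^(-a) = e^(-0.7) = 0.4966
a^s = 0.7^1 = 0.7
s! = 1
P = 0.4966 * 0.7 / 1
P = 0.3476

0.3476


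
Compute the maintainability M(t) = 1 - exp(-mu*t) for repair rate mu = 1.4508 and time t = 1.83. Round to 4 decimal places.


mu = 1.4508, t = 1.83
mu * t = 1.4508 * 1.83 = 2.655
exp(-2.655) = 0.0703
M(t) = 1 - 0.0703
M(t) = 0.9297

0.9297


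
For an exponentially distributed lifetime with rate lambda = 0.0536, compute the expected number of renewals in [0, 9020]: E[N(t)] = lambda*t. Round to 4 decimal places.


lambda = 0.0536
t = 9020
E[N(t)] = lambda * t
E[N(t)] = 0.0536 * 9020
E[N(t)] = 483.472

483.472


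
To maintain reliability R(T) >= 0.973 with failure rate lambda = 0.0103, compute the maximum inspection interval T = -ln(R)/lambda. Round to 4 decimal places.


R_target = 0.973
lambda = 0.0103
-ln(0.973) = 0.0274
T = 0.0274 / 0.0103
T = 2.6574

2.6574


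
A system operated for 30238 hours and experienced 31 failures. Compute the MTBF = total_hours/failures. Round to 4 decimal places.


total_hours = 30238
failures = 31
MTBF = 30238 / 31
MTBF = 975.4194

975.4194


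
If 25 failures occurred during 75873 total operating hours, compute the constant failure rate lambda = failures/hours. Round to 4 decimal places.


failures = 25
total_hours = 75873
lambda = 25 / 75873
lambda = 0.0003

0.0003


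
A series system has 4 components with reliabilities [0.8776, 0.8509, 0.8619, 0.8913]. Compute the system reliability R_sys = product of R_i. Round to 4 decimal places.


Components: [0.8776, 0.8509, 0.8619, 0.8913]
After component 1 (R=0.8776): product = 0.8776
After component 2 (R=0.8509): product = 0.7467
After component 3 (R=0.8619): product = 0.6436
After component 4 (R=0.8913): product = 0.5737
R_sys = 0.5737

0.5737


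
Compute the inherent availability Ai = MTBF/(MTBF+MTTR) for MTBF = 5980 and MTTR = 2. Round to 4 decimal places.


MTBF = 5980
MTTR = 2
MTBF + MTTR = 5982
Ai = 5980 / 5982
Ai = 0.9997

0.9997


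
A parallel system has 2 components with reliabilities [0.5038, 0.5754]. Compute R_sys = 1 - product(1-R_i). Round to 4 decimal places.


Components: [0.5038, 0.5754]
(1 - 0.5038) = 0.4962, running product = 0.4962
(1 - 0.5754) = 0.4246, running product = 0.2107
Product of (1-R_i) = 0.2107
R_sys = 1 - 0.2107 = 0.7893

0.7893


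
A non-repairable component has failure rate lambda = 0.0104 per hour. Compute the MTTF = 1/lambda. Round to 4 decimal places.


lambda = 0.0104
MTTF = 1 / 0.0104
MTTF = 96.1538

96.1538


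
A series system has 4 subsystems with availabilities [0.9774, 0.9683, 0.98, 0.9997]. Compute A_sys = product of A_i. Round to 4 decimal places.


Subsystems: [0.9774, 0.9683, 0.98, 0.9997]
After subsystem 1 (A=0.9774): product = 0.9774
After subsystem 2 (A=0.9683): product = 0.9464
After subsystem 3 (A=0.98): product = 0.9275
After subsystem 4 (A=0.9997): product = 0.9272
A_sys = 0.9272

0.9272


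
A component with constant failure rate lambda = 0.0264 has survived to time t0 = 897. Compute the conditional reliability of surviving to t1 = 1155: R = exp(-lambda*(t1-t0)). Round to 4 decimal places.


lambda = 0.0264
t0 = 897, t1 = 1155
t1 - t0 = 258
lambda * (t1-t0) = 0.0264 * 258 = 6.8112
R = exp(-6.8112)
R = 0.0011

0.0011


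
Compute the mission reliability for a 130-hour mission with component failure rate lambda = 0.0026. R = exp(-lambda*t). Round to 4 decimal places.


lambda = 0.0026
mission_time = 130
lambda * t = 0.0026 * 130 = 0.338
R = exp(-0.338)
R = 0.7132

0.7132


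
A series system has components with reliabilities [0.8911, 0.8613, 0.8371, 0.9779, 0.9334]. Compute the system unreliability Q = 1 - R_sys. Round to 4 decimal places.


Components: [0.8911, 0.8613, 0.8371, 0.9779, 0.9334]
After component 1: product = 0.8911
After component 2: product = 0.7675
After component 3: product = 0.6425
After component 4: product = 0.6283
After component 5: product = 0.5864
R_sys = 0.5864
Q = 1 - 0.5864 = 0.4136

0.4136


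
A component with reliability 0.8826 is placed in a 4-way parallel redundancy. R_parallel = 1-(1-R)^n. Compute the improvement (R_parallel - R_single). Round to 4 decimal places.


R_single = 0.8826, n = 4
1 - R_single = 0.1174
(1 - R_single)^n = 0.1174^4 = 0.0002
R_parallel = 1 - 0.0002 = 0.9998
Improvement = 0.9998 - 0.8826
Improvement = 0.1172

0.1172


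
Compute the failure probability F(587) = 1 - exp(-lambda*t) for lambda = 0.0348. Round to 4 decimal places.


lambda = 0.0348, t = 587
lambda * t = 20.4276
exp(-20.4276) = 0.0
F(t) = 1 - 0.0
F(t) = 1.0

1.0


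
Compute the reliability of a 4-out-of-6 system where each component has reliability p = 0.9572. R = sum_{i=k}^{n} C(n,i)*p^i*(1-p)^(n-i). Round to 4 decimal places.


k = 4, n = 6, p = 0.9572
i=4: C(6,4)=15 * 0.9572^4 * 0.0428^2 = 0.0231
i=5: C(6,5)=6 * 0.9572^5 * 0.0428^1 = 0.2064
i=6: C(6,6)=1 * 0.9572^6 * 0.0428^0 = 0.7692
R = sum of terms = 0.9986

0.9986


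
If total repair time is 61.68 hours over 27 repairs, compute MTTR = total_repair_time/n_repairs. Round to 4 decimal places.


total_repair_time = 61.68
n_repairs = 27
MTTR = 61.68 / 27
MTTR = 2.2844

2.2844


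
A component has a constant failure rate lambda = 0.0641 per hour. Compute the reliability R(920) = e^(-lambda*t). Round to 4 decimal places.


lambda = 0.0641
t = 920
lambda * t = 58.972
R(t) = e^(-58.972)
R(t) = 0.0

0.0


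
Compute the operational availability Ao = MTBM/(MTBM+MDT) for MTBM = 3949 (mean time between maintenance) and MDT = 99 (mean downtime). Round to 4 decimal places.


MTBM = 3949
MDT = 99
MTBM + MDT = 4048
Ao = 3949 / 4048
Ao = 0.9755

0.9755


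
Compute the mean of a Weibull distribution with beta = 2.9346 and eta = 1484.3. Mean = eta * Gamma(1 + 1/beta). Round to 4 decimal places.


beta = 2.9346, eta = 1484.3
1/beta = 0.3408
1 + 1/beta = 1.3408
Gamma(1.3408) = 0.8921
Mean = 1484.3 * 0.8921
Mean = 1324.19

1324.19


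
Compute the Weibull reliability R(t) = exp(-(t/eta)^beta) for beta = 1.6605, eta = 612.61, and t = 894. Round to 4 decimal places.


beta = 1.6605, eta = 612.61, t = 894
t/eta = 894 / 612.61 = 1.4593
(t/eta)^beta = 1.4593^1.6605 = 1.8732
R(t) = exp(-1.8732)
R(t) = 0.1536

0.1536


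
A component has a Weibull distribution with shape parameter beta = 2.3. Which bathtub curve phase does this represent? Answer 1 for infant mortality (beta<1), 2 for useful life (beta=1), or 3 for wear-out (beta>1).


beta = 2.3
Compare beta to 1:
beta < 1 => infant mortality (phase 1)
beta = 1 => useful life (phase 2)
beta > 1 => wear-out (phase 3)
Since beta = 2.3, this is wear-out (increasing failure rate)
Phase = 3

3


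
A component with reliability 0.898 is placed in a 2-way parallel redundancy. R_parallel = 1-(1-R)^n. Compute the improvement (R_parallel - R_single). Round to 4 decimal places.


R_single = 0.898, n = 2
1 - R_single = 0.102
(1 - R_single)^n = 0.102^2 = 0.0104
R_parallel = 1 - 0.0104 = 0.9896
Improvement = 0.9896 - 0.898
Improvement = 0.0916

0.0916


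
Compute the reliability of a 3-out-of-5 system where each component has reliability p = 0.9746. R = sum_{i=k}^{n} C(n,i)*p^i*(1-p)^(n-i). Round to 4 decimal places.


k = 3, n = 5, p = 0.9746
i=3: C(5,3)=10 * 0.9746^3 * 0.0254^2 = 0.006
i=4: C(5,4)=5 * 0.9746^4 * 0.0254^1 = 0.1146
i=5: C(5,5)=1 * 0.9746^5 * 0.0254^0 = 0.8793
R = sum of terms = 0.9998

0.9998


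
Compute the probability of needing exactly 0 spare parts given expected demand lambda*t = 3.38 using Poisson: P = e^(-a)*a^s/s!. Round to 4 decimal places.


a = 3.38, s = 0
e^(-a) = e^(-3.38) = 0.034
a^s = 3.38^0 = 1.0
s! = 1
P = 0.034 * 1.0 / 1
P = 0.034

0.034


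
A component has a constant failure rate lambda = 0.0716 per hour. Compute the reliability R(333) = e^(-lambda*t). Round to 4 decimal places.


lambda = 0.0716
t = 333
lambda * t = 23.8428
R(t) = e^(-23.8428)
R(t) = 0.0

0.0


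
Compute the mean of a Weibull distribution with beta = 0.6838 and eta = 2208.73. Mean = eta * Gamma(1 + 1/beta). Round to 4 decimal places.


beta = 0.6838, eta = 2208.73
1/beta = 1.4624
1 + 1/beta = 2.4624
Gamma(2.4624) = 1.2951
Mean = 2208.73 * 1.2951
Mean = 2860.5717

2860.5717


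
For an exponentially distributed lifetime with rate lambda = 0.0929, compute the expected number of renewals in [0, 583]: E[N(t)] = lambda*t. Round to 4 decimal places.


lambda = 0.0929
t = 583
E[N(t)] = lambda * t
E[N(t)] = 0.0929 * 583
E[N(t)] = 54.1607

54.1607


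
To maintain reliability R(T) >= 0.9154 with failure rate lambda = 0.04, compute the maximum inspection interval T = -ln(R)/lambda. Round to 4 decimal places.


R_target = 0.9154
lambda = 0.04
-ln(0.9154) = 0.0884
T = 0.0884 / 0.04
T = 2.2099

2.2099


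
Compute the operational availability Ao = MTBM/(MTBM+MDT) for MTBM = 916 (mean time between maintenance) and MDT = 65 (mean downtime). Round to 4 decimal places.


MTBM = 916
MDT = 65
MTBM + MDT = 981
Ao = 916 / 981
Ao = 0.9337

0.9337


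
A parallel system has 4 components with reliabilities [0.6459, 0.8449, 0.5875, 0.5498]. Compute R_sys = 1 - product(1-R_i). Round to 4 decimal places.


Components: [0.6459, 0.8449, 0.5875, 0.5498]
(1 - 0.6459) = 0.3541, running product = 0.3541
(1 - 0.8449) = 0.1551, running product = 0.0549
(1 - 0.5875) = 0.4125, running product = 0.0227
(1 - 0.5498) = 0.4502, running product = 0.0102
Product of (1-R_i) = 0.0102
R_sys = 1 - 0.0102 = 0.9898

0.9898


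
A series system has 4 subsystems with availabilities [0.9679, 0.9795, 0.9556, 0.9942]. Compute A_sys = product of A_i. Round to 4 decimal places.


Subsystems: [0.9679, 0.9795, 0.9556, 0.9942]
After subsystem 1 (A=0.9679): product = 0.9679
After subsystem 2 (A=0.9795): product = 0.9481
After subsystem 3 (A=0.9556): product = 0.906
After subsystem 4 (A=0.9942): product = 0.9007
A_sys = 0.9007

0.9007


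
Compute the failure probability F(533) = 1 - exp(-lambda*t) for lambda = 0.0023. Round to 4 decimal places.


lambda = 0.0023, t = 533
lambda * t = 1.2259
exp(-1.2259) = 0.2935
F(t) = 1 - 0.2935
F(t) = 0.7065

0.7065


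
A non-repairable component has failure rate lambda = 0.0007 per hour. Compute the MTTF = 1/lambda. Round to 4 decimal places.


lambda = 0.0007
MTTF = 1 / 0.0007
MTTF = 1428.5714

1428.5714


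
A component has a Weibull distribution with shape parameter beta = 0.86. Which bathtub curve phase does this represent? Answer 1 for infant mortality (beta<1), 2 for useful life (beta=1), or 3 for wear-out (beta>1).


beta = 0.86
Compare beta to 1:
beta < 1 => infant mortality (phase 1)
beta = 1 => useful life (phase 2)
beta > 1 => wear-out (phase 3)
Since beta = 0.86, this is infant mortality (decreasing failure rate)
Phase = 1

1


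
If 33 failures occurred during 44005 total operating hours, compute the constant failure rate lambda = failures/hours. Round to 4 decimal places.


failures = 33
total_hours = 44005
lambda = 33 / 44005
lambda = 0.0007

0.0007


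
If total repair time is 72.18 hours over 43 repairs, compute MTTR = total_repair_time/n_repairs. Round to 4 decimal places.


total_repair_time = 72.18
n_repairs = 43
MTTR = 72.18 / 43
MTTR = 1.6786

1.6786


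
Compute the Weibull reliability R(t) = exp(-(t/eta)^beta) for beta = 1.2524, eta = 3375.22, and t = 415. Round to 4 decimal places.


beta = 1.2524, eta = 3375.22, t = 415
t/eta = 415 / 3375.22 = 0.123
(t/eta)^beta = 0.123^1.2524 = 0.0724
R(t) = exp(-0.0724)
R(t) = 0.9301

0.9301


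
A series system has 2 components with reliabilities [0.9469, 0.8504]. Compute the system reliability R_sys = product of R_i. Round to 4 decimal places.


Components: [0.9469, 0.8504]
After component 1 (R=0.9469): product = 0.9469
After component 2 (R=0.8504): product = 0.8052
R_sys = 0.8052

0.8052


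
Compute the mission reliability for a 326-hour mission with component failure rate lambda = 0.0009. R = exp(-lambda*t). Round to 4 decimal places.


lambda = 0.0009
mission_time = 326
lambda * t = 0.0009 * 326 = 0.2934
R = exp(-0.2934)
R = 0.7457

0.7457


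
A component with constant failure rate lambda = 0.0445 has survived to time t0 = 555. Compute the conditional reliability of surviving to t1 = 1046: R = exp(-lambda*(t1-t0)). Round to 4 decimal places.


lambda = 0.0445
t0 = 555, t1 = 1046
t1 - t0 = 491
lambda * (t1-t0) = 0.0445 * 491 = 21.8495
R = exp(-21.8495)
R = 0.0

0.0


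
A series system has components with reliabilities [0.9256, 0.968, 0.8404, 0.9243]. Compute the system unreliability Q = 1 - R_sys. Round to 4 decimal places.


Components: [0.9256, 0.968, 0.8404, 0.9243]
After component 1: product = 0.9256
After component 2: product = 0.896
After component 3: product = 0.753
After component 4: product = 0.696
R_sys = 0.696
Q = 1 - 0.696 = 0.304

0.304


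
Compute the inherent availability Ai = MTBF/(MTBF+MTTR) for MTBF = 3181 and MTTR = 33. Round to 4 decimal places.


MTBF = 3181
MTTR = 33
MTBF + MTTR = 3214
Ai = 3181 / 3214
Ai = 0.9897

0.9897


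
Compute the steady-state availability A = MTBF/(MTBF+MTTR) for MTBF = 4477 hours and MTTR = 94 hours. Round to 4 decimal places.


MTBF = 4477
MTTR = 94
MTBF + MTTR = 4571
A = 4477 / 4571
A = 0.9794

0.9794


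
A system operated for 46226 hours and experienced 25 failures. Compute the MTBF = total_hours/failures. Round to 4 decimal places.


total_hours = 46226
failures = 25
MTBF = 46226 / 25
MTBF = 1849.04

1849.04


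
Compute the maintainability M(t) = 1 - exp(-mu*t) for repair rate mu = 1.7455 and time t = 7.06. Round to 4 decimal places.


mu = 1.7455, t = 7.06
mu * t = 1.7455 * 7.06 = 12.3232
exp(-12.3232) = 0.0
M(t) = 1 - 0.0
M(t) = 1.0

1.0


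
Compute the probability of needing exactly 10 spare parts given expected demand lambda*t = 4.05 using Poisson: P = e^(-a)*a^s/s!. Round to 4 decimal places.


a = 4.05, s = 10
e^(-a) = e^(-4.05) = 0.0174
a^s = 4.05^10 = 1187272.0175
s! = 3628800
P = 0.0174 * 1187272.0175 / 3628800
P = 0.0057

0.0057
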